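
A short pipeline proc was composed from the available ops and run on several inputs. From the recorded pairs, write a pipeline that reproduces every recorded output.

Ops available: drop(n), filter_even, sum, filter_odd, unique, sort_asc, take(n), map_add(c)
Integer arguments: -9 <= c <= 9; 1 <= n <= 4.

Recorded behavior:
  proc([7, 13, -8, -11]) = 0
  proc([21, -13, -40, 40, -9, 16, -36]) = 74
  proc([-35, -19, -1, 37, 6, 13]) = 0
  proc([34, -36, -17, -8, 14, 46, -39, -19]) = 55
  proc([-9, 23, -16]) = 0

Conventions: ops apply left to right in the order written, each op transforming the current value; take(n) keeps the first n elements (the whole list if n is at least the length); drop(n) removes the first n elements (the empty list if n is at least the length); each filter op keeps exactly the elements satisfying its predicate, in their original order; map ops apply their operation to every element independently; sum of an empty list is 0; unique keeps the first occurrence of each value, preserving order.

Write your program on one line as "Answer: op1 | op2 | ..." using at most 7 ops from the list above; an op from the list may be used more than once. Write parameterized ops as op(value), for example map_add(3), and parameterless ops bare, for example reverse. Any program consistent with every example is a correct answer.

drop(2) | sort_asc | map_add(9) | filter_odd | drop(2) | sum

Check, running the answer program on each example:
  [7, 13, -8, -11] -> [-8, -11] -> [-11, -8] -> [-2, 1] -> [1] -> [] -> 0
  [21, -13, -40, 40, -9, 16, -36] -> [-40, 40, -9, 16, -36] -> [-40, -36, -9, 16, 40] -> [-31, -27, 0, 25, 49] -> [-31, -27, 25, 49] -> [25, 49] -> 74
  [-35, -19, -1, 37, 6, 13] -> [-1, 37, 6, 13] -> [-1, 6, 13, 37] -> [8, 15, 22, 46] -> [15] -> [] -> 0
  [34, -36, -17, -8, 14, 46, -39, -19] -> [-17, -8, 14, 46, -39, -19] -> [-39, -19, -17, -8, 14, 46] -> [-30, -10, -8, 1, 23, 55] -> [1, 23, 55] -> [55] -> 55
  [-9, 23, -16] -> [-16] -> [-16] -> [-7] -> [-7] -> [] -> 0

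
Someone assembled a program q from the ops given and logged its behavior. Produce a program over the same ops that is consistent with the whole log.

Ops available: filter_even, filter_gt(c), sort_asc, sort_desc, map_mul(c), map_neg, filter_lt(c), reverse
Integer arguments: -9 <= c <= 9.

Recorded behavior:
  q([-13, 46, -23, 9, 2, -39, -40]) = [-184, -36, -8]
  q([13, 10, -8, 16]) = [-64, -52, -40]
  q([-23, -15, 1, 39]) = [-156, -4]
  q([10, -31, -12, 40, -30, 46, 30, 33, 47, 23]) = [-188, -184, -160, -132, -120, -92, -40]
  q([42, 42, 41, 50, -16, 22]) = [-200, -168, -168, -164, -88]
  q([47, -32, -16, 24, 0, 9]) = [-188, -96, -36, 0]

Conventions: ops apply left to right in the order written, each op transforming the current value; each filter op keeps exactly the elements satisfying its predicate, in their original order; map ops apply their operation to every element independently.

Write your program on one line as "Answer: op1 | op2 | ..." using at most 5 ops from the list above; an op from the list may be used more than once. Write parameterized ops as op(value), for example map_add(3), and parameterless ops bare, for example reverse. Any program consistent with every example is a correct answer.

map_mul(-4) | filter_lt(3) | reverse | sort_asc

Check, running the answer program on each example:
  [-13, 46, -23, 9, 2, -39, -40] -> [52, -184, 92, -36, -8, 156, 160] -> [-184, -36, -8] -> [-8, -36, -184] -> [-184, -36, -8]
  [13, 10, -8, 16] -> [-52, -40, 32, -64] -> [-52, -40, -64] -> [-64, -40, -52] -> [-64, -52, -40]
  [-23, -15, 1, 39] -> [92, 60, -4, -156] -> [-4, -156] -> [-156, -4] -> [-156, -4]
  [10, -31, -12, 40, -30, 46, 30, 33, 47, 23] -> [-40, 124, 48, -160, 120, -184, -120, -132, -188, -92] -> [-40, -160, -184, -120, -132, -188, -92] -> [-92, -188, -132, -120, -184, -160, -40] -> [-188, -184, -160, -132, -120, -92, -40]
  [42, 42, 41, 50, -16, 22] -> [-168, -168, -164, -200, 64, -88] -> [-168, -168, -164, -200, -88] -> [-88, -200, -164, -168, -168] -> [-200, -168, -168, -164, -88]
  [47, -32, -16, 24, 0, 9] -> [-188, 128, 64, -96, 0, -36] -> [-188, -96, 0, -36] -> [-36, 0, -96, -188] -> [-188, -96, -36, 0]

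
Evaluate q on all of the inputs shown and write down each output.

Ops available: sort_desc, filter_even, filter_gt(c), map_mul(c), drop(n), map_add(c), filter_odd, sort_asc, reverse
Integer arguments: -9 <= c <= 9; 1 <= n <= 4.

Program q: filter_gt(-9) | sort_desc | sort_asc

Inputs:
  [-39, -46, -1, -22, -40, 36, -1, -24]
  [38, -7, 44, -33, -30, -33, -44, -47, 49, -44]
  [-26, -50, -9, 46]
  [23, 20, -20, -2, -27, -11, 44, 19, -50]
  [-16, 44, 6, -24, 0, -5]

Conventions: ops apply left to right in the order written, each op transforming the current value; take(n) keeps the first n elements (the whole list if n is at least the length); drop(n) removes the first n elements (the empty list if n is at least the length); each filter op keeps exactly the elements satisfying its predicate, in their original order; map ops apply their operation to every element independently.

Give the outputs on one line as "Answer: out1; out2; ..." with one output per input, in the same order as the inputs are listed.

Execution, op by op:
  [-39, -46, -1, -22, -40, 36, -1, -24] -> [-1, 36, -1] -> [36, -1, -1] -> [-1, -1, 36]
  [38, -7, 44, -33, -30, -33, -44, -47, 49, -44] -> [38, -7, 44, 49] -> [49, 44, 38, -7] -> [-7, 38, 44, 49]
  [-26, -50, -9, 46] -> [46] -> [46] -> [46]
  [23, 20, -20, -2, -27, -11, 44, 19, -50] -> [23, 20, -2, 44, 19] -> [44, 23, 20, 19, -2] -> [-2, 19, 20, 23, 44]
  [-16, 44, 6, -24, 0, -5] -> [44, 6, 0, -5] -> [44, 6, 0, -5] -> [-5, 0, 6, 44]

[-1, -1, 36]; [-7, 38, 44, 49]; [46]; [-2, 19, 20, 23, 44]; [-5, 0, 6, 44]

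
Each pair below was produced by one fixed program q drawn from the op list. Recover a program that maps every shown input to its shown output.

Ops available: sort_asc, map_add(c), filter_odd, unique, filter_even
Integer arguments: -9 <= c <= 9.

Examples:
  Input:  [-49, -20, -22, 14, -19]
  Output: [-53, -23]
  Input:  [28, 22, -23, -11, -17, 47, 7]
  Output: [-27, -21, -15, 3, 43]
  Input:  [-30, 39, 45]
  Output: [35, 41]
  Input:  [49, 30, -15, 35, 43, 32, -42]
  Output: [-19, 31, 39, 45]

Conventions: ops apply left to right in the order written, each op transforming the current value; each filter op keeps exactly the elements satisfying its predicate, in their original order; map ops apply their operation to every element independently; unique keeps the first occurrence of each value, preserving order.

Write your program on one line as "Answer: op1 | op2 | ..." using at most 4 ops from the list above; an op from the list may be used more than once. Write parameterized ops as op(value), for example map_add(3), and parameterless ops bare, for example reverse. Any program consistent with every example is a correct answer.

map_add(-4) | sort_asc | filter_odd

Check, running the answer program on each example:
  [-49, -20, -22, 14, -19] -> [-53, -24, -26, 10, -23] -> [-53, -26, -24, -23, 10] -> [-53, -23]
  [28, 22, -23, -11, -17, 47, 7] -> [24, 18, -27, -15, -21, 43, 3] -> [-27, -21, -15, 3, 18, 24, 43] -> [-27, -21, -15, 3, 43]
  [-30, 39, 45] -> [-34, 35, 41] -> [-34, 35, 41] -> [35, 41]
  [49, 30, -15, 35, 43, 32, -42] -> [45, 26, -19, 31, 39, 28, -46] -> [-46, -19, 26, 28, 31, 39, 45] -> [-19, 31, 39, 45]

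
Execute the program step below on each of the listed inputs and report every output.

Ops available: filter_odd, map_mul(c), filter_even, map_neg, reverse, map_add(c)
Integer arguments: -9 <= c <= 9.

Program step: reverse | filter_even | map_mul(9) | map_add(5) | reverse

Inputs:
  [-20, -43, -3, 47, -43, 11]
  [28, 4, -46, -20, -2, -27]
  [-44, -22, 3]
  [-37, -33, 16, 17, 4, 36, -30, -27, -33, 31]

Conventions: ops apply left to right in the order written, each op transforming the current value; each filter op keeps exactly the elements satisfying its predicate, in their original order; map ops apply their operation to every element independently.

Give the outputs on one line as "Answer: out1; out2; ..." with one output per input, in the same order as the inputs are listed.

[-175]; [257, 41, -409, -175, -13]; [-391, -193]; [149, 41, 329, -265]

Execution, op by op:
  [-20, -43, -3, 47, -43, 11] -> [11, -43, 47, -3, -43, -20] -> [-20] -> [-180] -> [-175] -> [-175]
  [28, 4, -46, -20, -2, -27] -> [-27, -2, -20, -46, 4, 28] -> [-2, -20, -46, 4, 28] -> [-18, -180, -414, 36, 252] -> [-13, -175, -409, 41, 257] -> [257, 41, -409, -175, -13]
  [-44, -22, 3] -> [3, -22, -44] -> [-22, -44] -> [-198, -396] -> [-193, -391] -> [-391, -193]
  [-37, -33, 16, 17, 4, 36, -30, -27, -33, 31] -> [31, -33, -27, -30, 36, 4, 17, 16, -33, -37] -> [-30, 36, 4, 16] -> [-270, 324, 36, 144] -> [-265, 329, 41, 149] -> [149, 41, 329, -265]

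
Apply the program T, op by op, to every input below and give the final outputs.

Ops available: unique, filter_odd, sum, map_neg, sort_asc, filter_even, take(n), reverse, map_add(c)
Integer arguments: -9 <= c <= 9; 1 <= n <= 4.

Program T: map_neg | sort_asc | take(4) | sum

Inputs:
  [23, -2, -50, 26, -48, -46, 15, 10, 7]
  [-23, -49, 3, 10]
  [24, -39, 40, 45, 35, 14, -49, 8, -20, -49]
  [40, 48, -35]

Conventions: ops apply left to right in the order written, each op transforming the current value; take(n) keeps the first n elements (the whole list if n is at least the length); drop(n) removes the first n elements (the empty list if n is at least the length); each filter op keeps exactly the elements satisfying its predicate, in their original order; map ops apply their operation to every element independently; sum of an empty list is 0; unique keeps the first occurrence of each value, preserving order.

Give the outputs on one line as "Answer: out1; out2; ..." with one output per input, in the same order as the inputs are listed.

-74; 59; -144; -53

Execution, op by op:
  [23, -2, -50, 26, -48, -46, 15, 10, 7] -> [-23, 2, 50, -26, 48, 46, -15, -10, -7] -> [-26, -23, -15, -10, -7, 2, 46, 48, 50] -> [-26, -23, -15, -10] -> -74
  [-23, -49, 3, 10] -> [23, 49, -3, -10] -> [-10, -3, 23, 49] -> [-10, -3, 23, 49] -> 59
  [24, -39, 40, 45, 35, 14, -49, 8, -20, -49] -> [-24, 39, -40, -45, -35, -14, 49, -8, 20, 49] -> [-45, -40, -35, -24, -14, -8, 20, 39, 49, 49] -> [-45, -40, -35, -24] -> -144
  [40, 48, -35] -> [-40, -48, 35] -> [-48, -40, 35] -> [-48, -40, 35] -> -53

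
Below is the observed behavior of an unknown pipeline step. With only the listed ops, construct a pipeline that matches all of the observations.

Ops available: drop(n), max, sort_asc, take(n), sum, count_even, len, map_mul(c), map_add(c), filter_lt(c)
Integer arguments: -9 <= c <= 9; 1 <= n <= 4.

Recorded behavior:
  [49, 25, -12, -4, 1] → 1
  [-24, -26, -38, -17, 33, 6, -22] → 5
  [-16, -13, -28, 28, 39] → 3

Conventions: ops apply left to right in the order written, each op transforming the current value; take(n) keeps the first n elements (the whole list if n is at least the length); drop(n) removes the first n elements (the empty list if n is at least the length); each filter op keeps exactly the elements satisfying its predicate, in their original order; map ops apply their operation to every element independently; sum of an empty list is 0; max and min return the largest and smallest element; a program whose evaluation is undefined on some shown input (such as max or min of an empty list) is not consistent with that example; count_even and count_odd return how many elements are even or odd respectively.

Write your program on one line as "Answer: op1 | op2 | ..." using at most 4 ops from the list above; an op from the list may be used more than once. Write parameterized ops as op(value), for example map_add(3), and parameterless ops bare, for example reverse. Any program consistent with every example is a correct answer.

sort_asc | filter_lt(-6) | map_mul(-9) | len

Check, running the answer program on each example:
  [49, 25, -12, -4, 1] -> [-12, -4, 1, 25, 49] -> [-12] -> [108] -> 1
  [-24, -26, -38, -17, 33, 6, -22] -> [-38, -26, -24, -22, -17, 6, 33] -> [-38, -26, -24, -22, -17] -> [342, 234, 216, 198, 153] -> 5
  [-16, -13, -28, 28, 39] -> [-28, -16, -13, 28, 39] -> [-28, -16, -13] -> [252, 144, 117] -> 3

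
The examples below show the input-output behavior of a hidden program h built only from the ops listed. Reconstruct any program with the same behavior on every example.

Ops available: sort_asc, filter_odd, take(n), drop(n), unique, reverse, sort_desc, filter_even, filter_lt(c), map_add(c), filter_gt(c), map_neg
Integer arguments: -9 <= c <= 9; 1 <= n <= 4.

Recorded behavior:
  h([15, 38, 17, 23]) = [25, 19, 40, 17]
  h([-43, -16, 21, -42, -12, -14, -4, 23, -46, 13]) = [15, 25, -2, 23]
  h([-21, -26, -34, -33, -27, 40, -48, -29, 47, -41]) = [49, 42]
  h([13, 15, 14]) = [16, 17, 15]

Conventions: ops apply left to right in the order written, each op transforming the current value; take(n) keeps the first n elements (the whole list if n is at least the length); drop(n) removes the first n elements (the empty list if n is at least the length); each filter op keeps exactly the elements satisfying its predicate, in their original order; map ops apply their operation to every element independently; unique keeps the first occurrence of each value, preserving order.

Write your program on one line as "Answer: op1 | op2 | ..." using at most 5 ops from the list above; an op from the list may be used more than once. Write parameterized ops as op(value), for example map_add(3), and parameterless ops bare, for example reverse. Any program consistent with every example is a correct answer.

filter_gt(-5) | map_add(-2) | map_add(4) | reverse

Check, running the answer program on each example:
  [15, 38, 17, 23] -> [15, 38, 17, 23] -> [13, 36, 15, 21] -> [17, 40, 19, 25] -> [25, 19, 40, 17]
  [-43, -16, 21, -42, -12, -14, -4, 23, -46, 13] -> [21, -4, 23, 13] -> [19, -6, 21, 11] -> [23, -2, 25, 15] -> [15, 25, -2, 23]
  [-21, -26, -34, -33, -27, 40, -48, -29, 47, -41] -> [40, 47] -> [38, 45] -> [42, 49] -> [49, 42]
  [13, 15, 14] -> [13, 15, 14] -> [11, 13, 12] -> [15, 17, 16] -> [16, 17, 15]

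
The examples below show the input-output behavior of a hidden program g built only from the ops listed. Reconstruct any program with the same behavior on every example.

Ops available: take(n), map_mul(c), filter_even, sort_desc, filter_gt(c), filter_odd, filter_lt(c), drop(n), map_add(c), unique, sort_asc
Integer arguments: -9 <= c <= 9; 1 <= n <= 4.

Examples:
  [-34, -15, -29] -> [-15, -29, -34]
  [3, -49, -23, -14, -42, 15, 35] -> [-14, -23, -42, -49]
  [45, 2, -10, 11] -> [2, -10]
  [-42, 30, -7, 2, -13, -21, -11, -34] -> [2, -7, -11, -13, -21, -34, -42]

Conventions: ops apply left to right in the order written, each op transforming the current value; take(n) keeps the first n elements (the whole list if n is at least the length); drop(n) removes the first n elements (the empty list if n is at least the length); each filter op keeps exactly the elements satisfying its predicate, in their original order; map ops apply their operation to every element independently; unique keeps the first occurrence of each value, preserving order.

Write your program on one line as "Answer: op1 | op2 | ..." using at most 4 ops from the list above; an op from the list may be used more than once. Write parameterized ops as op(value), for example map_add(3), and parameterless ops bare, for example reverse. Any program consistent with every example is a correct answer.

sort_desc | filter_lt(7) | filter_lt(3)

Check, running the answer program on each example:
  [-34, -15, -29] -> [-15, -29, -34] -> [-15, -29, -34] -> [-15, -29, -34]
  [3, -49, -23, -14, -42, 15, 35] -> [35, 15, 3, -14, -23, -42, -49] -> [3, -14, -23, -42, -49] -> [-14, -23, -42, -49]
  [45, 2, -10, 11] -> [45, 11, 2, -10] -> [2, -10] -> [2, -10]
  [-42, 30, -7, 2, -13, -21, -11, -34] -> [30, 2, -7, -11, -13, -21, -34, -42] -> [2, -7, -11, -13, -21, -34, -42] -> [2, -7, -11, -13, -21, -34, -42]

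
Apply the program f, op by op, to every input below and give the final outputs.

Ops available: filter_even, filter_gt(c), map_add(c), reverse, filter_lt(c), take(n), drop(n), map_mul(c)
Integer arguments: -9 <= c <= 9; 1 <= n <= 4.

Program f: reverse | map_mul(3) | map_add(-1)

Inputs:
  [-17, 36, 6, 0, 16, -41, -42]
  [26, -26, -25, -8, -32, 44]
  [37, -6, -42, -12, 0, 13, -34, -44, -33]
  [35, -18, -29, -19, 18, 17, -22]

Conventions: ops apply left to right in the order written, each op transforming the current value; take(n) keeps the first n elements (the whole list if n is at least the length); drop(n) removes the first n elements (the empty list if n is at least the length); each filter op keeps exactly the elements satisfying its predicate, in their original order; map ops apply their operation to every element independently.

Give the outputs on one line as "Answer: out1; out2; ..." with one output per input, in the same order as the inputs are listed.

Execution, op by op:
  [-17, 36, 6, 0, 16, -41, -42] -> [-42, -41, 16, 0, 6, 36, -17] -> [-126, -123, 48, 0, 18, 108, -51] -> [-127, -124, 47, -1, 17, 107, -52]
  [26, -26, -25, -8, -32, 44] -> [44, -32, -8, -25, -26, 26] -> [132, -96, -24, -75, -78, 78] -> [131, -97, -25, -76, -79, 77]
  [37, -6, -42, -12, 0, 13, -34, -44, -33] -> [-33, -44, -34, 13, 0, -12, -42, -6, 37] -> [-99, -132, -102, 39, 0, -36, -126, -18, 111] -> [-100, -133, -103, 38, -1, -37, -127, -19, 110]
  [35, -18, -29, -19, 18, 17, -22] -> [-22, 17, 18, -19, -29, -18, 35] -> [-66, 51, 54, -57, -87, -54, 105] -> [-67, 50, 53, -58, -88, -55, 104]

[-127, -124, 47, -1, 17, 107, -52]; [131, -97, -25, -76, -79, 77]; [-100, -133, -103, 38, -1, -37, -127, -19, 110]; [-67, 50, 53, -58, -88, -55, 104]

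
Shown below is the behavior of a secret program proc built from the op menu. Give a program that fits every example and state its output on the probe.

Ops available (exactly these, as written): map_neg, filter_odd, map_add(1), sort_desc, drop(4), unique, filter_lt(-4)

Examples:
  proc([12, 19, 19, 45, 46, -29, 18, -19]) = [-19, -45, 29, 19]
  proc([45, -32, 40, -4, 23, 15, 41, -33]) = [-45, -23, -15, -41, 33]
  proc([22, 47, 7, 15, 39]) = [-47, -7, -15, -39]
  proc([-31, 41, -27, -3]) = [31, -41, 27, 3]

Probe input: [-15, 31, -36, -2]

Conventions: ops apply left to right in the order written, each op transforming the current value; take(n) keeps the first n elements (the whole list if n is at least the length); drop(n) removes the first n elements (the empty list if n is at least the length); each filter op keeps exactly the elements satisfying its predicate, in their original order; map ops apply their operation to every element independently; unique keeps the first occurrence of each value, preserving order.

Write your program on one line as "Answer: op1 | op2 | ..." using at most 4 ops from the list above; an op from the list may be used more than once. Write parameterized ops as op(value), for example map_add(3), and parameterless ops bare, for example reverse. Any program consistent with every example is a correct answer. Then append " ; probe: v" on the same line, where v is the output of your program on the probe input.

filter_odd | unique | map_neg ; probe: [15, -31]

Check, running the answer program on each example:
  [12, 19, 19, 45, 46, -29, 18, -19] -> [19, 19, 45, -29, -19] -> [19, 45, -29, -19] -> [-19, -45, 29, 19]
  [45, -32, 40, -4, 23, 15, 41, -33] -> [45, 23, 15, 41, -33] -> [45, 23, 15, 41, -33] -> [-45, -23, -15, -41, 33]
  [22, 47, 7, 15, 39] -> [47, 7, 15, 39] -> [47, 7, 15, 39] -> [-47, -7, -15, -39]
  [-31, 41, -27, -3] -> [-31, 41, -27, -3] -> [-31, 41, -27, -3] -> [31, -41, 27, 3]
  probe: [-15, 31, -36, -2] -> [-15, 31] -> [-15, 31] -> [15, -31]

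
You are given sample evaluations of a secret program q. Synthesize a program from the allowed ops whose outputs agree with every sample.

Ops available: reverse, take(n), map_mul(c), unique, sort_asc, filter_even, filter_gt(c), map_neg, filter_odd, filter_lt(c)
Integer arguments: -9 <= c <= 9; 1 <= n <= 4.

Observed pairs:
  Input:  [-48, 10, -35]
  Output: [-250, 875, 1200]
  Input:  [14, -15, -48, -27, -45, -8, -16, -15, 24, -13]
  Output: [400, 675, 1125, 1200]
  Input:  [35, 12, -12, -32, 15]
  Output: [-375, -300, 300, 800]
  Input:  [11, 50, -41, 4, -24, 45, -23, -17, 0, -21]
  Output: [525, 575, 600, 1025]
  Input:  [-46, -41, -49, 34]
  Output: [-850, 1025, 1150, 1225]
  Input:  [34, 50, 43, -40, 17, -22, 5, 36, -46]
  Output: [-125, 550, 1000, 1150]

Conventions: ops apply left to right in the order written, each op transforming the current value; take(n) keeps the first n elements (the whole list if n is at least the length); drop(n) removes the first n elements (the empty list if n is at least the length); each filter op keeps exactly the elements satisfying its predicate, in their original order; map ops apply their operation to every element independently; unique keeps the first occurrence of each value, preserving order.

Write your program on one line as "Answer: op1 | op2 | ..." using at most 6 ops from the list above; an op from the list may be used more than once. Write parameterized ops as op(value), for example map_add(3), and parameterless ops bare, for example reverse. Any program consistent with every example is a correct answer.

sort_asc | unique | map_mul(5) | take(4) | reverse | map_mul(-5)

Check, running the answer program on each example:
  [-48, 10, -35] -> [-48, -35, 10] -> [-48, -35, 10] -> [-240, -175, 50] -> [-240, -175, 50] -> [50, -175, -240] -> [-250, 875, 1200]
  [14, -15, -48, -27, -45, -8, -16, -15, 24, -13] -> [-48, -45, -27, -16, -15, -15, -13, -8, 14, 24] -> [-48, -45, -27, -16, -15, -13, -8, 14, 24] -> [-240, -225, -135, -80, -75, -65, -40, 70, 120] -> [-240, -225, -135, -80] -> [-80, -135, -225, -240] -> [400, 675, 1125, 1200]
  [35, 12, -12, -32, 15] -> [-32, -12, 12, 15, 35] -> [-32, -12, 12, 15, 35] -> [-160, -60, 60, 75, 175] -> [-160, -60, 60, 75] -> [75, 60, -60, -160] -> [-375, -300, 300, 800]
  [11, 50, -41, 4, -24, 45, -23, -17, 0, -21] -> [-41, -24, -23, -21, -17, 0, 4, 11, 45, 50] -> [-41, -24, -23, -21, -17, 0, 4, 11, 45, 50] -> [-205, -120, -115, -105, -85, 0, 20, 55, 225, 250] -> [-205, -120, -115, -105] -> [-105, -115, -120, -205] -> [525, 575, 600, 1025]
  [-46, -41, -49, 34] -> [-49, -46, -41, 34] -> [-49, -46, -41, 34] -> [-245, -230, -205, 170] -> [-245, -230, -205, 170] -> [170, -205, -230, -245] -> [-850, 1025, 1150, 1225]
  [34, 50, 43, -40, 17, -22, 5, 36, -46] -> [-46, -40, -22, 5, 17, 34, 36, 43, 50] -> [-46, -40, -22, 5, 17, 34, 36, 43, 50] -> [-230, -200, -110, 25, 85, 170, 180, 215, 250] -> [-230, -200, -110, 25] -> [25, -110, -200, -230] -> [-125, 550, 1000, 1150]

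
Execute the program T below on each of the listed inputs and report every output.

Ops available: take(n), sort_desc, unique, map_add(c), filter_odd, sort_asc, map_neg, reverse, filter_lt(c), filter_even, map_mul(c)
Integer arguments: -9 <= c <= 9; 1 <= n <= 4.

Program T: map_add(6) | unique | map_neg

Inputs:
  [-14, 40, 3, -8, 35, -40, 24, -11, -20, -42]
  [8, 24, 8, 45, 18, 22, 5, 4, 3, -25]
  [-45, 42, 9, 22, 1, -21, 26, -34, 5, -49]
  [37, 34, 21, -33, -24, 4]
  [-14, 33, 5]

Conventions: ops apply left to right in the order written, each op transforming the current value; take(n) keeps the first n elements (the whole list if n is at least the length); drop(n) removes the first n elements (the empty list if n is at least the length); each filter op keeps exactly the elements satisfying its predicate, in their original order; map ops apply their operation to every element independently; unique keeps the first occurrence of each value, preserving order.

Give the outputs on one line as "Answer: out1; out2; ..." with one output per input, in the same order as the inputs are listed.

[8, -46, -9, 2, -41, 34, -30, 5, 14, 36]; [-14, -30, -51, -24, -28, -11, -10, -9, 19]; [39, -48, -15, -28, -7, 15, -32, 28, -11, 43]; [-43, -40, -27, 27, 18, -10]; [8, -39, -11]

Execution, op by op:
  [-14, 40, 3, -8, 35, -40, 24, -11, -20, -42] -> [-8, 46, 9, -2, 41, -34, 30, -5, -14, -36] -> [-8, 46, 9, -2, 41, -34, 30, -5, -14, -36] -> [8, -46, -9, 2, -41, 34, -30, 5, 14, 36]
  [8, 24, 8, 45, 18, 22, 5, 4, 3, -25] -> [14, 30, 14, 51, 24, 28, 11, 10, 9, -19] -> [14, 30, 51, 24, 28, 11, 10, 9, -19] -> [-14, -30, -51, -24, -28, -11, -10, -9, 19]
  [-45, 42, 9, 22, 1, -21, 26, -34, 5, -49] -> [-39, 48, 15, 28, 7, -15, 32, -28, 11, -43] -> [-39, 48, 15, 28, 7, -15, 32, -28, 11, -43] -> [39, -48, -15, -28, -7, 15, -32, 28, -11, 43]
  [37, 34, 21, -33, -24, 4] -> [43, 40, 27, -27, -18, 10] -> [43, 40, 27, -27, -18, 10] -> [-43, -40, -27, 27, 18, -10]
  [-14, 33, 5] -> [-8, 39, 11] -> [-8, 39, 11] -> [8, -39, -11]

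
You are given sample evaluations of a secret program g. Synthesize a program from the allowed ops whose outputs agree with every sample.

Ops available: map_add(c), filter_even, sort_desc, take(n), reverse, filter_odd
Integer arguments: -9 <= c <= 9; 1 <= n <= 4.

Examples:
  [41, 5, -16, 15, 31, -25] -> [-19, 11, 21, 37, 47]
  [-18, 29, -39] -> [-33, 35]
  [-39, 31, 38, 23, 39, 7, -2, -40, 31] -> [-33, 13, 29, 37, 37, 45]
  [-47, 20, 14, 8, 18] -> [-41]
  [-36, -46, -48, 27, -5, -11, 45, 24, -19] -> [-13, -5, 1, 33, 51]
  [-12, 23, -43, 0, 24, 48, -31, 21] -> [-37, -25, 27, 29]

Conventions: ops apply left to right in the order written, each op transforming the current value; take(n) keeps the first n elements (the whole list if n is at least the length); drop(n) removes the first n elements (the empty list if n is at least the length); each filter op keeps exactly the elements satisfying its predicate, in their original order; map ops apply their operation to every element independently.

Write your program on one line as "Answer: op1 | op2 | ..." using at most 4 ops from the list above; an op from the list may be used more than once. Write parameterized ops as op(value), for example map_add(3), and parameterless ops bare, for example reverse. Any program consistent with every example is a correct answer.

filter_odd | sort_desc | reverse | map_add(6)

Check, running the answer program on each example:
  [41, 5, -16, 15, 31, -25] -> [41, 5, 15, 31, -25] -> [41, 31, 15, 5, -25] -> [-25, 5, 15, 31, 41] -> [-19, 11, 21, 37, 47]
  [-18, 29, -39] -> [29, -39] -> [29, -39] -> [-39, 29] -> [-33, 35]
  [-39, 31, 38, 23, 39, 7, -2, -40, 31] -> [-39, 31, 23, 39, 7, 31] -> [39, 31, 31, 23, 7, -39] -> [-39, 7, 23, 31, 31, 39] -> [-33, 13, 29, 37, 37, 45]
  [-47, 20, 14, 8, 18] -> [-47] -> [-47] -> [-47] -> [-41]
  [-36, -46, -48, 27, -5, -11, 45, 24, -19] -> [27, -5, -11, 45, -19] -> [45, 27, -5, -11, -19] -> [-19, -11, -5, 27, 45] -> [-13, -5, 1, 33, 51]
  [-12, 23, -43, 0, 24, 48, -31, 21] -> [23, -43, -31, 21] -> [23, 21, -31, -43] -> [-43, -31, 21, 23] -> [-37, -25, 27, 29]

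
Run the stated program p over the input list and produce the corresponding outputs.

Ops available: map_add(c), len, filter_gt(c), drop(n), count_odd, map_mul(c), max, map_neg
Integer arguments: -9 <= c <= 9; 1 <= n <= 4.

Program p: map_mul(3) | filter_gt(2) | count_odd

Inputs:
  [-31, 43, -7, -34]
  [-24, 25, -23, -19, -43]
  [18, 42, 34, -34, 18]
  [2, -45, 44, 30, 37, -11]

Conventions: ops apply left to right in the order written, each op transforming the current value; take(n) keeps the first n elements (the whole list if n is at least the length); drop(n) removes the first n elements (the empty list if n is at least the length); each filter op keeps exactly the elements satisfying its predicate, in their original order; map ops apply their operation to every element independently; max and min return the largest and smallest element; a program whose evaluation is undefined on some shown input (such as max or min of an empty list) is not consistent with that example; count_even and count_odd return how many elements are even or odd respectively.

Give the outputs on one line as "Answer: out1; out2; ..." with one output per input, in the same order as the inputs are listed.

Execution, op by op:
  [-31, 43, -7, -34] -> [-93, 129, -21, -102] -> [129] -> 1
  [-24, 25, -23, -19, -43] -> [-72, 75, -69, -57, -129] -> [75] -> 1
  [18, 42, 34, -34, 18] -> [54, 126, 102, -102, 54] -> [54, 126, 102, 54] -> 0
  [2, -45, 44, 30, 37, -11] -> [6, -135, 132, 90, 111, -33] -> [6, 132, 90, 111] -> 1

1; 1; 0; 1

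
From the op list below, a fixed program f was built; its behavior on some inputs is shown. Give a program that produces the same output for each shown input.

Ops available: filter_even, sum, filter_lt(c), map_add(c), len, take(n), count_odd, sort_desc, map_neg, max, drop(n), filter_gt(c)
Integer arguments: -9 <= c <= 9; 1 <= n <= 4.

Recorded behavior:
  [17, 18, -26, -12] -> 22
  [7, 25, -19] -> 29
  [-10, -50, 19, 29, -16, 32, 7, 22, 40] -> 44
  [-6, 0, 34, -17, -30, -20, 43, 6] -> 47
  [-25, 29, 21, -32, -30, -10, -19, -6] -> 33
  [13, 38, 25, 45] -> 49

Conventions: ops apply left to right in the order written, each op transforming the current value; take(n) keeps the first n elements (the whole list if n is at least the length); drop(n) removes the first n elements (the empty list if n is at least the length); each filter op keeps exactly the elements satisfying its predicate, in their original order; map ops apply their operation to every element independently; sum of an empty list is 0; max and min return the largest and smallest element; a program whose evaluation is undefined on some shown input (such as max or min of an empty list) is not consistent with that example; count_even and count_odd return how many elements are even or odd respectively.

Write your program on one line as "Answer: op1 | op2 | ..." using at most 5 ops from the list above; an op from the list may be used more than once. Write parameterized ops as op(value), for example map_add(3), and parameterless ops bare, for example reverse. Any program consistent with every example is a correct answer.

map_add(4) | sort_desc | take(3) | max

Check, running the answer program on each example:
  [17, 18, -26, -12] -> [21, 22, -22, -8] -> [22, 21, -8, -22] -> [22, 21, -8] -> 22
  [7, 25, -19] -> [11, 29, -15] -> [29, 11, -15] -> [29, 11, -15] -> 29
  [-10, -50, 19, 29, -16, 32, 7, 22, 40] -> [-6, -46, 23, 33, -12, 36, 11, 26, 44] -> [44, 36, 33, 26, 23, 11, -6, -12, -46] -> [44, 36, 33] -> 44
  [-6, 0, 34, -17, -30, -20, 43, 6] -> [-2, 4, 38, -13, -26, -16, 47, 10] -> [47, 38, 10, 4, -2, -13, -16, -26] -> [47, 38, 10] -> 47
  [-25, 29, 21, -32, -30, -10, -19, -6] -> [-21, 33, 25, -28, -26, -6, -15, -2] -> [33, 25, -2, -6, -15, -21, -26, -28] -> [33, 25, -2] -> 33
  [13, 38, 25, 45] -> [17, 42, 29, 49] -> [49, 42, 29, 17] -> [49, 42, 29] -> 49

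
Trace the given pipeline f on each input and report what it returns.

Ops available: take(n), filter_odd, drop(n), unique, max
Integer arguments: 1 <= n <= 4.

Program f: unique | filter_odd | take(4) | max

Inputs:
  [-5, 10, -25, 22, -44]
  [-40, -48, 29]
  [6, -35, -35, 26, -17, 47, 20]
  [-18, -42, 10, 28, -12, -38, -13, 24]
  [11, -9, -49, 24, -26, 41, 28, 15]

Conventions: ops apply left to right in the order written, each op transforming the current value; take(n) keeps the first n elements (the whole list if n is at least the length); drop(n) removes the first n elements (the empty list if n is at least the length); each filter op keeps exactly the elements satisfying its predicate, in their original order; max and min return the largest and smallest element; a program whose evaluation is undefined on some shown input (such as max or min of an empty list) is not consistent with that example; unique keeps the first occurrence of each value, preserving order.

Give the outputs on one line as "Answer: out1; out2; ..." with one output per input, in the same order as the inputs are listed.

Execution, op by op:
  [-5, 10, -25, 22, -44] -> [-5, 10, -25, 22, -44] -> [-5, -25] -> [-5, -25] -> -5
  [-40, -48, 29] -> [-40, -48, 29] -> [29] -> [29] -> 29
  [6, -35, -35, 26, -17, 47, 20] -> [6, -35, 26, -17, 47, 20] -> [-35, -17, 47] -> [-35, -17, 47] -> 47
  [-18, -42, 10, 28, -12, -38, -13, 24] -> [-18, -42, 10, 28, -12, -38, -13, 24] -> [-13] -> [-13] -> -13
  [11, -9, -49, 24, -26, 41, 28, 15] -> [11, -9, -49, 24, -26, 41, 28, 15] -> [11, -9, -49, 41, 15] -> [11, -9, -49, 41] -> 41

-5; 29; 47; -13; 41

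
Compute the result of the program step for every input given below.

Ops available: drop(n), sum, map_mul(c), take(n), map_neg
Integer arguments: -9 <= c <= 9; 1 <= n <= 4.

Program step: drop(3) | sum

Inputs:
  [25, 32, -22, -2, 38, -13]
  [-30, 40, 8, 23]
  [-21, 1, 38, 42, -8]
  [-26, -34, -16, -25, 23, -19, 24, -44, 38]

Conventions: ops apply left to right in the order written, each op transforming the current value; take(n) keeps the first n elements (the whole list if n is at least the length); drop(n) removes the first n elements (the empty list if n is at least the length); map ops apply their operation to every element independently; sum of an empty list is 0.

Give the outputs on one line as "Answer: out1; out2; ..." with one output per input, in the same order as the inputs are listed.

23; 23; 34; -3

Execution, op by op:
  [25, 32, -22, -2, 38, -13] -> [-2, 38, -13] -> 23
  [-30, 40, 8, 23] -> [23] -> 23
  [-21, 1, 38, 42, -8] -> [42, -8] -> 34
  [-26, -34, -16, -25, 23, -19, 24, -44, 38] -> [-25, 23, -19, 24, -44, 38] -> -3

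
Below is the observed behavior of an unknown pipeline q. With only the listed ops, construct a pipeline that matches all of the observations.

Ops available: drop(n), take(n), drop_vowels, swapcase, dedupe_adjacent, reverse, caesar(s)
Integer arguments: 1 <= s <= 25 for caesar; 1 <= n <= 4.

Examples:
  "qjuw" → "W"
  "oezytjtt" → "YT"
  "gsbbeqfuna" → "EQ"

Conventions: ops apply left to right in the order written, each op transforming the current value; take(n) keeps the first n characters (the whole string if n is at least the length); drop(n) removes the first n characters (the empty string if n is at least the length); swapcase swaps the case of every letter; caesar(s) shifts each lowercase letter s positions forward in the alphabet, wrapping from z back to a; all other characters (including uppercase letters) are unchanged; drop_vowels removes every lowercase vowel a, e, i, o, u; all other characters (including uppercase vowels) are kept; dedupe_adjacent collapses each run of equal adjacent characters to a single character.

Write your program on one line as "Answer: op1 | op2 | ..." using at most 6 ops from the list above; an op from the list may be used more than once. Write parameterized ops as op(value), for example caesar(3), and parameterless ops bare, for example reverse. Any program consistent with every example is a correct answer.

dedupe_adjacent | drop(2) | drop(1) | take(2) | swapcase

Check, running the answer program on each example:
  "qjuw" -> "qjuw" -> "uw" -> "w" -> "w" -> "W"
  "oezytjtt" -> "oezytjt" -> "zytjt" -> "ytjt" -> "yt" -> "YT"
  "gsbbeqfuna" -> "gsbeqfuna" -> "beqfuna" -> "eqfuna" -> "eq" -> "EQ"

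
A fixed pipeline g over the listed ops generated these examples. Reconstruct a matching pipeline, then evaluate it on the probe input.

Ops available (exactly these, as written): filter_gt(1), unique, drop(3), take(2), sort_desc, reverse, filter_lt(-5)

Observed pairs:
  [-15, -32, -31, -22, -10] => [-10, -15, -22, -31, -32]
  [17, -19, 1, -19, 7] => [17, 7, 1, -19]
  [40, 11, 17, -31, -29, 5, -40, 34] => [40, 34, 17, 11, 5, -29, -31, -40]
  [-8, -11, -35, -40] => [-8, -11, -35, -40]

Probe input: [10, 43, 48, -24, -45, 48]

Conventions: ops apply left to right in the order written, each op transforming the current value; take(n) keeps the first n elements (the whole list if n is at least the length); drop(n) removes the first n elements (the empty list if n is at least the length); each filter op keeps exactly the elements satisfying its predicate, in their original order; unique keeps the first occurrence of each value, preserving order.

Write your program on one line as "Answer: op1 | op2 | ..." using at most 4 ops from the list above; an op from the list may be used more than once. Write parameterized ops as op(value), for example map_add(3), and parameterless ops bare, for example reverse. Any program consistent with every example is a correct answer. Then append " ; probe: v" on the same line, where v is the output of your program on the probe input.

reverse | sort_desc | unique ; probe: [48, 43, 10, -24, -45]

Check, running the answer program on each example:
  [-15, -32, -31, -22, -10] -> [-10, -22, -31, -32, -15] -> [-10, -15, -22, -31, -32] -> [-10, -15, -22, -31, -32]
  [17, -19, 1, -19, 7] -> [7, -19, 1, -19, 17] -> [17, 7, 1, -19, -19] -> [17, 7, 1, -19]
  [40, 11, 17, -31, -29, 5, -40, 34] -> [34, -40, 5, -29, -31, 17, 11, 40] -> [40, 34, 17, 11, 5, -29, -31, -40] -> [40, 34, 17, 11, 5, -29, -31, -40]
  [-8, -11, -35, -40] -> [-40, -35, -11, -8] -> [-8, -11, -35, -40] -> [-8, -11, -35, -40]
  probe: [10, 43, 48, -24, -45, 48] -> [48, -45, -24, 48, 43, 10] -> [48, 48, 43, 10, -24, -45] -> [48, 43, 10, -24, -45]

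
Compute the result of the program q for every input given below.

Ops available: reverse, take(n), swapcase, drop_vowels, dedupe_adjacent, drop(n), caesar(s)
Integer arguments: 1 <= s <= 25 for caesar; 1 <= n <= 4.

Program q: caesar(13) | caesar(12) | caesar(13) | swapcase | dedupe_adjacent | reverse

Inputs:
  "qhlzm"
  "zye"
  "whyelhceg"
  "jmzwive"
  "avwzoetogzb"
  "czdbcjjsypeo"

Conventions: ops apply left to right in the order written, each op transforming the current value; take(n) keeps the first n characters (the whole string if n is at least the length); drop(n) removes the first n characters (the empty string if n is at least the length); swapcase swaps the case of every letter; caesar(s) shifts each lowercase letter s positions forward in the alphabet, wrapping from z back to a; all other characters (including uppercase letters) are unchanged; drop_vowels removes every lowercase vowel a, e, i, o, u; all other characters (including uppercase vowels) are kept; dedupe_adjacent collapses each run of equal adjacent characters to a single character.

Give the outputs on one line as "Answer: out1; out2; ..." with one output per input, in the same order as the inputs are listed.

"YLXTC"; "QKL"; "SQOTXQKTI"; "QHUILYV"; "NLSAFQALIHM"; "AQBKEVONPLO"

Execution, op by op:
  "qhlzm" -> "duymz" -> "pgkyl" -> "ctxly" -> "CTXLY" -> "CTXLY" -> "YLXTC"
  "zye" -> "mlr" -> "yxd" -> "lkq" -> "LKQ" -> "LKQ" -> "QKL"
  "whyelhceg" -> "julryuprt" -> "vgxdkgbdf" -> "itkqxtoqs" -> "ITKQXTOQS" -> "ITKQXTOQS" -> "SQOTXQKTI"
  "jmzwive" -> "wzmjvir" -> "ilyvhud" -> "vyliuhq" -> "VYLIUHQ" -> "VYLIUHQ" -> "QHUILYV"
  "avwzoetogzb" -> "nijmbrgbtmo" -> "zuvyndsnfya" -> "mhilaqfasln" -> "MHILAQFASLN" -> "MHILAQFASLN" -> "NLSAFQALIHM"
  "czdbcjjsypeo" -> "pmqopwwflcrb" -> "bycabiirxodn" -> "olpnovvekbqa" -> "OLPNOVVEKBQA" -> "OLPNOVEKBQA" -> "AQBKEVONPLO"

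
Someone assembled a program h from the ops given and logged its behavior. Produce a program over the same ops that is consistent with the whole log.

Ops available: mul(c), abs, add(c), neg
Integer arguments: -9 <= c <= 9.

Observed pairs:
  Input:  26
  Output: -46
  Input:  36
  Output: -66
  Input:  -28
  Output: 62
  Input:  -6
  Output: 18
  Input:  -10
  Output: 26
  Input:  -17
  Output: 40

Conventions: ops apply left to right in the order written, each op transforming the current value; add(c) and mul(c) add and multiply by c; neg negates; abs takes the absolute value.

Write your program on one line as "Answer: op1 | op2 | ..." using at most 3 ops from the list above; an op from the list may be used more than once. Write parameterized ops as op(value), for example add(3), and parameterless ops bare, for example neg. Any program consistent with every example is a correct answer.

add(-3) | neg | mul(2)

Check, running the answer program on each example:
  26 -> 23 -> -23 -> -46
  36 -> 33 -> -33 -> -66
  -28 -> -31 -> 31 -> 62
  -6 -> -9 -> 9 -> 18
  -10 -> -13 -> 13 -> 26
  -17 -> -20 -> 20 -> 40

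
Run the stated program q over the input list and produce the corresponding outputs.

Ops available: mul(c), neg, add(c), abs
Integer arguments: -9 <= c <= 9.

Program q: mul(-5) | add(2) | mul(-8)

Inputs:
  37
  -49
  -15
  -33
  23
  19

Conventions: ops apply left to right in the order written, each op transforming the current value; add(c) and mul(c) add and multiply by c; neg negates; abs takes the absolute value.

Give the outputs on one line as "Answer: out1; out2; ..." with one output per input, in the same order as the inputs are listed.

1464; -1976; -616; -1336; 904; 744

Execution, op by op:
  37 -> -185 -> -183 -> 1464
  -49 -> 245 -> 247 -> -1976
  -15 -> 75 -> 77 -> -616
  -33 -> 165 -> 167 -> -1336
  23 -> -115 -> -113 -> 904
  19 -> -95 -> -93 -> 744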